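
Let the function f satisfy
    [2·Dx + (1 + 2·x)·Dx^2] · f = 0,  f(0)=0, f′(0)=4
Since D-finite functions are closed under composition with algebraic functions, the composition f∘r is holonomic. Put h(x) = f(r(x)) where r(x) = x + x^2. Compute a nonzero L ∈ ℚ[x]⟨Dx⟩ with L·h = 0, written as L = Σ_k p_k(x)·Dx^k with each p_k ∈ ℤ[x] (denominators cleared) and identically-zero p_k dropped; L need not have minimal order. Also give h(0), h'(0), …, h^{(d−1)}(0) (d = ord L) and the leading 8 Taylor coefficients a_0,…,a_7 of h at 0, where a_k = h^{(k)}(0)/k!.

L = (4·x + 4·x^2)·Dx + (1 + 4·x + 6·x^2 + 4·x^3)·Dx^2  (order 2).
h: a_k = 0, 4, 0, -8/3, 4, -16/5, 0, 32/7, …
ICs: h(0) = 0, h′(0) = 4.

f: a_k = 0, 4, -4, 16/3, -8, 64/5, -64/3, 256/7, …
h₀=f(r): pull back L_f along r ⇒ L₀.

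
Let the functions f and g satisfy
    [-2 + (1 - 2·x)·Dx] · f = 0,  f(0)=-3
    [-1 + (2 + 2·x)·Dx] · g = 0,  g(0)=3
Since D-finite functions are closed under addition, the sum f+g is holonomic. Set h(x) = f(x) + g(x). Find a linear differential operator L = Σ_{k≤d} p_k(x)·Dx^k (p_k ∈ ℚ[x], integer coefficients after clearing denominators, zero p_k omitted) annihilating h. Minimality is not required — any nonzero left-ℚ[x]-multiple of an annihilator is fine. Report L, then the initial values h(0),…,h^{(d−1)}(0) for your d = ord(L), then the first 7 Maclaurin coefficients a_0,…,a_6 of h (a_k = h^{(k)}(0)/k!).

L = (-6 - 4·x) + (11 + 20·x + 12·x^2)·Dx + (-2 - 2·x + 8·x^2 + 8·x^3)·Dx^2  (order 2).
h: a_k = 0, -9/2, -99/8, -381/16, -6159/128, -24555/256, -196671/1024, …
ICs: h(0) = 0, h′(0) = -9/2.

f: a_k = -3, -6, -12, -24, -48, -96, -192, …
g: a_k = 3, 3/2, -3/8, 3/16, -15/128, 21/256, -63/1024, …
Sum ⇒ L₀ = lclm(L_f,L_g) in ℚ(x)⟨Dx⟩.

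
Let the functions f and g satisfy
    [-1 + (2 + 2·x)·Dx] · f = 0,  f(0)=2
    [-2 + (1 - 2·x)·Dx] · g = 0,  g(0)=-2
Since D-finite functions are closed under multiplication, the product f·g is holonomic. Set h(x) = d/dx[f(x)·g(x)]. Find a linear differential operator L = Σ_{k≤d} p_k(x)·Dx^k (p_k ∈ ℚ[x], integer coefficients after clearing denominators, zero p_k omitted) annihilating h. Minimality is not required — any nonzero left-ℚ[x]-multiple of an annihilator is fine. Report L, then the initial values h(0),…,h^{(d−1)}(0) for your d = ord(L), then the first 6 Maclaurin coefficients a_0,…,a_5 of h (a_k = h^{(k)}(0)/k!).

f: a_k = 2, 1, -1/4, 1/8, -5/64, 7/128, …
g: a_k = -2, -4, -8, -16, -32, -64, …
Sym-product of L_f,L_g gives L₀ (≤ ord 1).
h=h₀': d/dx-closure on L₀ ⇒ L.
L = (39 + 60·x + 12·x^2) + (-10 + 6·x + 24·x^2 + 8·x^3)·Dx  (order 1).
h: a_k = -10, -39, -471/4, -2507/8, -50175/64, -240777/128, …
ICs: h(0) = -10.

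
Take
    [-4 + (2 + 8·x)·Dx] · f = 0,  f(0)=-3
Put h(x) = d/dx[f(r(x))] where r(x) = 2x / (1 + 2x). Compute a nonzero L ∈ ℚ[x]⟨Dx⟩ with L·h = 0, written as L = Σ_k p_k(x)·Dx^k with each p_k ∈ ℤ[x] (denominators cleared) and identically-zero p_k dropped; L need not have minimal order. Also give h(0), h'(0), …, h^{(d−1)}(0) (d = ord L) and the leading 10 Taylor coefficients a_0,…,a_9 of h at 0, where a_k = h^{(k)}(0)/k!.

L = (-8 - 40·x) + (-1 - 12·x - 20·x^2)·Dx  (order 1).
h: a_k = -12, 96, -720, 5760, -48960, 433152, -3929856, 36249600, -338273280, 3183943680, …
ICs: h(0) = -12.

f: a_k = -3, -6, 6, -12, 30, -84, 252, -792, 2574, -8580, …
f∘r: x↦r, Dx↦Dx/r' in L_f ⇒ L₀.
h=h₀': d/dx-closure on L₀ ⇒ L.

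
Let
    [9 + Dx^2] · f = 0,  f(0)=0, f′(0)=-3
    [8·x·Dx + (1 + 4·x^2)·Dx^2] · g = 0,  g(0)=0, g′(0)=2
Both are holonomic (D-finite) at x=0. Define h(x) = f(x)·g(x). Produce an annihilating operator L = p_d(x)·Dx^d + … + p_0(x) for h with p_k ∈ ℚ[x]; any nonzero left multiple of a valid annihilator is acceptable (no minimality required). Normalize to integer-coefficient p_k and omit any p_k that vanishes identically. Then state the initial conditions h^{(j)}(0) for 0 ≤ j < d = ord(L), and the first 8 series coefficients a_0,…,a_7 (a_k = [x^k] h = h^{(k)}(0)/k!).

L = (2925 + 31536·x^2 + 95904·x^4 + 186624·x^6 + 186624·x^8) + (2448·x + 20160·x^3 + 62208·x^5 + 82944·x^7)·Dx + (442 + 5088·x^2 + 19008·x^4 + 41472·x^6 + 41472·x^8)·Dx^2 + (272·x + 2240·x^3 + 6912·x^5 + 9216·x^7)·Dx^3 + (13 + 176·x^2 + 928·x^4 + 2304·x^6 + 2304·x^8)·Dx^4  (order 4).
h: a_k = 0, 0, -6, 0, 17, 0, -141/4, 0, …
ICs: h(0) = 0, h′(0) = 0, h′′(0) = -12, h′′′(0) = 0.

f: a_k = 0, -3, 0, 9/2, 0, -81/40, 0, 243/560, …
g: a_k = 0, 2, 0, -8/3, 0, 32/5, 0, -128/7, …
L₀ := L_f ⊗_s L_g (sym. prod.), ord ≤ 4.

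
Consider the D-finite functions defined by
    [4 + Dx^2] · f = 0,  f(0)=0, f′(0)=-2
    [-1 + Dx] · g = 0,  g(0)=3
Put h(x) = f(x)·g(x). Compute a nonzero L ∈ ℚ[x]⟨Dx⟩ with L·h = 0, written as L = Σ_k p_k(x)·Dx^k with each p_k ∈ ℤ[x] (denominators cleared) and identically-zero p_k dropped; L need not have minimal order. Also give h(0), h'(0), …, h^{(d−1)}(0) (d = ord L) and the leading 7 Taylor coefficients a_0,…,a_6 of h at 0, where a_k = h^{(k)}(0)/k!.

f: a_k = 0, -2, 0, 4/3, 0, -4/15, 0, …
g: a_k = 3, 3, 3/2, 1/2, 1/8, 1/40, 1/240, …
Sym-product of L_f,L_g gives L₀ (≤ ord 2).
L = 5 - 2·Dx + Dx^2  (order 2).
h: a_k = 0, -6, -6, 1, 3, 19/20, -11/60, …
ICs: h(0) = 0, h′(0) = -6.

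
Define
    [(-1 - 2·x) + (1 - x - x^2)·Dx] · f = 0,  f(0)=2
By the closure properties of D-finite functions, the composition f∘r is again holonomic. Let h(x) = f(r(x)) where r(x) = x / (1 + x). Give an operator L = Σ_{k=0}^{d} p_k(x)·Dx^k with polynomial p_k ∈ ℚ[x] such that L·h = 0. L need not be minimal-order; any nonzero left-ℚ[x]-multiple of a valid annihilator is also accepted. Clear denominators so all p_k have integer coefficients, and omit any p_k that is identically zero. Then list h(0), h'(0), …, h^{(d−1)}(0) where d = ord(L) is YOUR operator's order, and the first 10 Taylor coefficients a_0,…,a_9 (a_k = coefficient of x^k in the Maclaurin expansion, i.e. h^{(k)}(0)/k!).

f: a_k = 2, 2, 4, 6, 10, 16, 26, 42, 68, 110, …
h₀=f(r): pull back L_f along r ⇒ L₀.
L = (1 + 3·x) + (-1 - 2·x + x^3)·Dx  (order 1).
h: a_k = 2, 2, 2, 0, 2, -2, 4, -6, 10, -16, …
ICs: h(0) = 2.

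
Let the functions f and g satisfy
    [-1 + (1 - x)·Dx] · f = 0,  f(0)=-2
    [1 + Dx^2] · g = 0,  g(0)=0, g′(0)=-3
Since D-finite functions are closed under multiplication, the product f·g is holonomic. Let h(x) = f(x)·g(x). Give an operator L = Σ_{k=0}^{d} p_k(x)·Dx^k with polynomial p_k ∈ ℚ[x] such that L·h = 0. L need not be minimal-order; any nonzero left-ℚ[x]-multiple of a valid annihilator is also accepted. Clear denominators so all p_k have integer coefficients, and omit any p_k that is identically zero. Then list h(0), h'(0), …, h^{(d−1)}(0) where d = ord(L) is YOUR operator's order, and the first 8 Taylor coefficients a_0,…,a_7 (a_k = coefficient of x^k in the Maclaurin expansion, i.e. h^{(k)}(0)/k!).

L = (-1 + x) + 2·Dx + (-1 + x)·Dx^2  (order 2).
h: a_k = 0, 6, 6, 5, 5, 101/20, 101/20, 4241/840, …
ICs: h(0) = 0, h′(0) = 6.

f: a_k = -2, -2, -2, -2, -2, -2, -2, -2, …
g: a_k = 0, -3, 0, 1/2, 0, -1/40, 0, 1/1680, …
Product ⇒ symmetric product L₀, ord ≤ 2.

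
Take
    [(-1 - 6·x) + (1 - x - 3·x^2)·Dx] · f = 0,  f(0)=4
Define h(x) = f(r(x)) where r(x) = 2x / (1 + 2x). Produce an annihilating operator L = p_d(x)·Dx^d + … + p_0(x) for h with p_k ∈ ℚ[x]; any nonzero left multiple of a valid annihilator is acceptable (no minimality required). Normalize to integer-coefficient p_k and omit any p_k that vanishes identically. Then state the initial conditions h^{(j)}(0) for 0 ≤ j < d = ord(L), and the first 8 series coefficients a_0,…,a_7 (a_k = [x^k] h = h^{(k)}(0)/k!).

L = (2 + 28·x) + (-1 - 4·x + 8·x^2 + 24·x^3)·Dx  (order 1).
h: a_k = 4, 8, 48, 0, 576, -1152, 9216, -32256, …
ICs: h(0) = 4.

f: a_k = 4, 4, 16, 28, 76, 160, 388, 868, …
h₀=f(r): pull back L_f along r ⇒ L₀.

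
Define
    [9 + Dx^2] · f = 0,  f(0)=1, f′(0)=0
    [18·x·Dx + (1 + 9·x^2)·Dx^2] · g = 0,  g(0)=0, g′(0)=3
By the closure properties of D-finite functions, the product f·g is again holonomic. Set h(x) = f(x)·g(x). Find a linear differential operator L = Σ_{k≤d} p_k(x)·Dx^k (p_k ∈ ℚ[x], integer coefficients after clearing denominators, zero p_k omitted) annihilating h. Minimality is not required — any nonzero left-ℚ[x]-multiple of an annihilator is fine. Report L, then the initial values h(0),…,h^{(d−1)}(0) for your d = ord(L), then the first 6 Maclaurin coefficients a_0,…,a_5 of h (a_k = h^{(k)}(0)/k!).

f: a_k = 1, 0, -9/2, 0, 27/8, 0, …
g: a_k = 0, 3, 0, -9, 0, 243/5, …
Sym-product of L_f,L_g gives L₀ (≤ ord 4).
L = (810 + 18954·x^2 + 72171·x^4 + 236196·x^6 + 531441·x^8) + (972·x + 14580·x^3 + 78732·x^5 + 236196·x^7)·Dx + (108 + 2592·x^2 + 13122·x^4 + 52488·x^6 + 118098·x^8)·Dx^2 + (108·x + 1620·x^3 + 8748·x^5 + 26244·x^7)·Dx^3 + (2 + 54·x^2 + 567·x^4 + 2916·x^6 + 6561·x^8)·Dx^4  (order 4).
h: a_k = 0, 3, 0, -45/2, 0, 3969/40, …
ICs: h(0) = 0, h′(0) = 3, h′′(0) = 0, h′′′(0) = -135.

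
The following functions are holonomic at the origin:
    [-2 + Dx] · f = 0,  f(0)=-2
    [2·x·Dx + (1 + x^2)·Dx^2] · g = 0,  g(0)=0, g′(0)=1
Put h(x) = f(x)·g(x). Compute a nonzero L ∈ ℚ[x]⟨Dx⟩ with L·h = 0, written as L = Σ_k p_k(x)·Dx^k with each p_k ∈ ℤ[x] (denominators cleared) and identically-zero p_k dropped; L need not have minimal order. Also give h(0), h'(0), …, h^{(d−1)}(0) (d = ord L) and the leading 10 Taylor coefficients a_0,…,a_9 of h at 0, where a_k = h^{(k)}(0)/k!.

L = (4 - 4·x + 4·x^2) + (-4 + 2·x - 4·x^2)·Dx + (1 + x^2)·Dx^2  (order 2).
h: a_k = 0, -2, -4, -10/3, -4/3, -2/5, -4/9, -26/105, 52/315, 122/945, …
ICs: h(0) = 0, h′(0) = -2.

f: a_k = -2, -4, -4, -8/3, -4/3, -8/15, -8/45, -16/315, -4/315, -8/2835, …
g: a_k = 0, 1, 0, -1/3, 0, 1/5, 0, -1/7, 0, 1/9, …
f·g: L₀ = L_f ⊗_s L_g, ord ≤ 1·2.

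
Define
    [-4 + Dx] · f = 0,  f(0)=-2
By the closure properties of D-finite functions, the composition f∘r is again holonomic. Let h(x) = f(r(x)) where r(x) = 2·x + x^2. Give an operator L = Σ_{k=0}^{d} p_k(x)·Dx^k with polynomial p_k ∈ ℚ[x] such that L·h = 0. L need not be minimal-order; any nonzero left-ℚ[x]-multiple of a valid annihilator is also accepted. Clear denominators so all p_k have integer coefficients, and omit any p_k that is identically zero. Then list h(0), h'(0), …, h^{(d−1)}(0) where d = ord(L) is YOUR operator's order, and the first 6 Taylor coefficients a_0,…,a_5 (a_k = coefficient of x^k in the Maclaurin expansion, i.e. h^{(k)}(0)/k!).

L = (-8 - 8·x) + Dx  (order 1).
h: a_k = -2, -16, -72, -704/3, -1840/3, -6784/5, …
ICs: h(0) = -2.

f: a_k = -2, -8, -16, -64/3, -64/3, -256/15, …
f∘r: x↦r, Dx↦Dx/r' in L_f ⇒ L₀.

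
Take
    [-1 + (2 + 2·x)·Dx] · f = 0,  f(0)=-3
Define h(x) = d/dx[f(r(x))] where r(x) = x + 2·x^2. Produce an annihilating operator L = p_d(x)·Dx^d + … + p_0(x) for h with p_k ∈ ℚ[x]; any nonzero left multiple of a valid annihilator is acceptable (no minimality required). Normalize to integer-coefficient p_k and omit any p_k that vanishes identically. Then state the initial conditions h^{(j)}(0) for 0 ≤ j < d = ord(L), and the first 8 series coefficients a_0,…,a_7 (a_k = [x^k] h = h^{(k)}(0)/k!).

f: a_k = -3, -3/2, 3/8, -3/16, 15/128, -21/256, 63/1024, -99/2048, …
Change of var in L_f (x↦r) gives L₀.
Differentiate: ansatz ord ≤ ord L₀ ⇒ L.
L = 7 + (-2 - 10·x - 12·x^2 - 16·x^3)·Dx  (order 1).
h: a_k = -3/2, -21/4, 63/16, 63/32, -1785/256, 1701/512, 16611/2048, -53529/4096, …
ICs: h(0) = -3/2.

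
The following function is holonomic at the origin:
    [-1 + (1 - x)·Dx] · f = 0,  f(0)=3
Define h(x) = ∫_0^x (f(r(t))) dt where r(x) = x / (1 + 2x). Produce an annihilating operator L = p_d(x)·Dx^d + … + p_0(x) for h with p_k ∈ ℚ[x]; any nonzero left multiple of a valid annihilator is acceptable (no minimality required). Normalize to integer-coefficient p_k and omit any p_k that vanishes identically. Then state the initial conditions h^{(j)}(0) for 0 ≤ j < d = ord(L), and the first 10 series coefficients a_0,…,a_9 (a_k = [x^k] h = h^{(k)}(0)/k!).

L = -Dx + (1 + 3·x + 2·x^2)·Dx^2  (order 2).
h: a_k = 0, 3, 3/2, -1, 3/4, -3/5, 1/2, -3/7, 3/8, -1/3, …
ICs: h(0) = 0, h′(0) = 3.

f: a_k = 3, 3, 3, 3, 3, 3, 3, 3, 3, 3, …
f∘r: x↦r, Dx↦Dx/r' in L_f ⇒ L₀.
Integrate: L := L₀·Dx.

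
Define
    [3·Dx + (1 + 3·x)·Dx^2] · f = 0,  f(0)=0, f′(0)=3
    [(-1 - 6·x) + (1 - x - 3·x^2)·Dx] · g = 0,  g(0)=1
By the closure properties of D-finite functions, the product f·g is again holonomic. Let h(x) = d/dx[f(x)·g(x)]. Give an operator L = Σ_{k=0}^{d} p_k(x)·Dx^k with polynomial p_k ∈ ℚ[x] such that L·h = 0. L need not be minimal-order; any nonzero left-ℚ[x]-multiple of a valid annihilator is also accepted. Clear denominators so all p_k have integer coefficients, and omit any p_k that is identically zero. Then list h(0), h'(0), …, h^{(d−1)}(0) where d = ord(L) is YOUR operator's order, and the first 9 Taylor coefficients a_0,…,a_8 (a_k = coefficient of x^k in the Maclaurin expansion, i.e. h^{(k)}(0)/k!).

L = (34 + 162·x + 324·x^2) + (1 + 29·x + 180·x^2 + 252·x^3)·Dx + (-1 - 6·x - 2·x^2 + 33·x^3 + 36·x^4)·Dx^2  (order 2).
h: a_k = 3, -3, 99/2, -33, 1797/4, -1692/5, 73581/20, -129849/35, 8315973/280, …
ICs: h(0) = 3, h′(0) = -3.

f: a_k = 0, 3, -9/2, 9, -81/4, 243/5, -243/2, 2187/7, -6561/8, …
g: a_k = 1, 1, 4, 7, 19, 40, 97, 217, 508, …
L₀ := L_f ⊗_s L_g (sym. prod.), ord ≤ 2.
h₀' ⇒ L via d/dx closure of L₀.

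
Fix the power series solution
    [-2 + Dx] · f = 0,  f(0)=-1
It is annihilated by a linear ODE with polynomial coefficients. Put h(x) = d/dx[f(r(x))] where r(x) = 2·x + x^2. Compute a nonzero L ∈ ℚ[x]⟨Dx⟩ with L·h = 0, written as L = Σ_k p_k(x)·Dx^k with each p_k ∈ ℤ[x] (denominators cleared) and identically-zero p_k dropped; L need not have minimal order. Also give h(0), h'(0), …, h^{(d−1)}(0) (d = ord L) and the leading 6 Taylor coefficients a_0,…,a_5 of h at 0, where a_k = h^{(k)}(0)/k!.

L = (5 + 8·x + 4·x^2) + (-1 - x)·Dx  (order 1).
h: a_k = -4, -20, -56, -344/3, -568/3, -3992/15, …
ICs: h(0) = -4.

f: a_k = -1, -2, -2, -4/3, -2/3, -4/15, …
Change of var in L_f (x↦r) gives L₀.
Differentiate: ansatz ord ≤ ord L₀ ⇒ L.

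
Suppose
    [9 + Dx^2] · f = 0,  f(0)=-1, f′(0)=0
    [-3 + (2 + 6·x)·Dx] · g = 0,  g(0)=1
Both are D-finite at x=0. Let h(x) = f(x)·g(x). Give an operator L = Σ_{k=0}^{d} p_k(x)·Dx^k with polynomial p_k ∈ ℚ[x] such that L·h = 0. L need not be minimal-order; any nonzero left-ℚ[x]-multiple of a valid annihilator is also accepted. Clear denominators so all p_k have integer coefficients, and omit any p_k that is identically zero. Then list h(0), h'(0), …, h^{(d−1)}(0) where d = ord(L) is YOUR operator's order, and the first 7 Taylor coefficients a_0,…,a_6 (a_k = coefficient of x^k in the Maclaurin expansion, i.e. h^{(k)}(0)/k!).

f: a_k = -1, 0, 9/2, 0, -27/8, 0, 81/80, …
g: a_k = 1, 3/2, -9/8, 27/16, -405/128, 1701/256, -15309/1024, …
f·g: L₀ = L_f ⊗_s L_g, ord ≤ 2·1.
L = (63 + 216·x + 324·x^2) + (-12 - 36·x)·Dx + (4 + 24·x + 36·x^2)·Dx^2  (order 2).
h: a_k = -1, -3/2, 45/8, 81/16, -675/128, -1053/256, 28269/5120, …
ICs: h(0) = -1, h′(0) = -3/2.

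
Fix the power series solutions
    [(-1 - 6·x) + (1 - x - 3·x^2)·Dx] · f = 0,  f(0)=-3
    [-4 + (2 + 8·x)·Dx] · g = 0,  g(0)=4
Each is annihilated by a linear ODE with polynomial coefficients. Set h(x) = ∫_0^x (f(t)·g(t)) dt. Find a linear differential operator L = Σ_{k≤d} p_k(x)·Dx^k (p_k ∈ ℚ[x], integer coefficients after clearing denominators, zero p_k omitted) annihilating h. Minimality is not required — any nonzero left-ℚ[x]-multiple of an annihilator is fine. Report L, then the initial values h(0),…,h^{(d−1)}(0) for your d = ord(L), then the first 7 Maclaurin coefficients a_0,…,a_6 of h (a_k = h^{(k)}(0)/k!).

f: a_k = -3, -3, -12, -21, -57, -120, -291, …
g: a_k = 4, 8, -8, 16, -40, 112, -336, …
Sym-product of L_f,L_g gives L₀ (≤ ord 1).
h=∫h₀ ⇒ L = L₀·Dx.
L = (3 + 8·x + 18·x^2)·Dx + (-1 - 3·x + 7·x^2 + 12·x^3)·Dx^2  (order 2).
h: a_k = 0, -12, -18, -16, -51, -228/5, -196, …
ICs: h(0) = 0, h′(0) = -12.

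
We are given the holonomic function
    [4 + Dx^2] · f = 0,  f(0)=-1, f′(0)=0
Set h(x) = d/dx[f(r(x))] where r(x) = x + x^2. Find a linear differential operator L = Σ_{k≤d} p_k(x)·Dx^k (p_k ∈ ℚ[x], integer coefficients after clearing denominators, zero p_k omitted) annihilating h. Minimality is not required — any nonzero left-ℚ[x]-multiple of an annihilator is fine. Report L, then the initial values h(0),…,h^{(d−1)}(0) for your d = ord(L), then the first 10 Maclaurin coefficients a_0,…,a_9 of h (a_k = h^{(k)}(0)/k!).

f: a_k = -1, 0, 2, 0, -2/3, 0, 4/45, 0, -2/315, 0, …
L₀ from L_f via x↦r, Dx↦r'^{-1}Dx.
h=h₀': d/dx-closure on L₀ ⇒ L.
L = (16 + 32·x + 96·x^2 + 128·x^3 + 64·x^4) + (-6 - 12·x)·Dx + (1 + 4·x + 4·x^2)·Dx^2  (order 2).
h: a_k = 0, 4, 12, 16/3, -40/3, -352/15, -224/15, 1664/315, 544/35, 32768/2835, …
ICs: h(0) = 0, h′(0) = 4.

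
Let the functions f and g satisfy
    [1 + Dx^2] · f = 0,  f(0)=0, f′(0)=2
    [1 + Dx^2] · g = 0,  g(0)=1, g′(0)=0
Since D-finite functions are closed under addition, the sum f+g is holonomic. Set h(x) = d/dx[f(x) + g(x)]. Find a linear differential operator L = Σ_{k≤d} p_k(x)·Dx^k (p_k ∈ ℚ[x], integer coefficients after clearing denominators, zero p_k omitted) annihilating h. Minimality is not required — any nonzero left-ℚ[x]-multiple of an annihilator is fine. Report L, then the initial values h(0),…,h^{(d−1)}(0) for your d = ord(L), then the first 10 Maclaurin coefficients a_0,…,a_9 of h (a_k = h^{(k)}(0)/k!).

L = 1 + Dx^2  (order 2).
h: a_k = 2, -1, -1, 1/6, 1/12, -1/120, -1/360, 1/5040, 1/20160, -1/362880, …
ICs: h(0) = 2, h′(0) = -1.

f: a_k = 0, 2, 0, -1/3, 0, 1/60, 0, -1/2520, 0, 1/181440, …
g: a_k = 1, 0, -1/2, 0, 1/24, 0, -1/720, 0, 1/40320, 0, …
L₀ := lclm(L_f,L_g); ord L₀ ≤ 2+2.
h=h₀': d/dx-closure on L₀ ⇒ L.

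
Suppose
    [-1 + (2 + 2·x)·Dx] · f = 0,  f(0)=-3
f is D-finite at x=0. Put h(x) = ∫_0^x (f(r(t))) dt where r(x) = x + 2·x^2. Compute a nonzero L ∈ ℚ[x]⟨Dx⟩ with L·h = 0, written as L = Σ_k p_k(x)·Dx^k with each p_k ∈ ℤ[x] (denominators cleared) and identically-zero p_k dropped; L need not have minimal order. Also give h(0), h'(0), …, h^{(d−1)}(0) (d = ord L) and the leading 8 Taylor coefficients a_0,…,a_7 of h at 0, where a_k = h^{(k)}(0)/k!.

L = (-1 - 4·x)·Dx + (2 + 2·x + 4·x^2)·Dx^2  (order 2).
h: a_k = 0, -3, -3/4, -7/8, 21/64, 63/640, -119/512, 81/1024, …
ICs: h(0) = 0, h′(0) = -3.

f: a_k = -3, -3/2, 3/8, -3/16, 15/128, -21/256, 63/1024, -99/2048, …
h₀=f(r): pull back L_f along r ⇒ L₀.
h=∫₀ˣh₀: take L = L₀·Dx.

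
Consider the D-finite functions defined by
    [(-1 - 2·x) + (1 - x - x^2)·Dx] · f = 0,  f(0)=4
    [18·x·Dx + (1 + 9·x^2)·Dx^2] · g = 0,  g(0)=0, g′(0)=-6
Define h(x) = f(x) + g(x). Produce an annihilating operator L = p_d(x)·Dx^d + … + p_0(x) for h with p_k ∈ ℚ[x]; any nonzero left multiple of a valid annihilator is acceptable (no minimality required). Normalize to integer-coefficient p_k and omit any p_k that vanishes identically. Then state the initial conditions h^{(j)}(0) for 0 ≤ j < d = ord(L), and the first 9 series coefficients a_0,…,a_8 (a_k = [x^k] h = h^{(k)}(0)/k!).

L = (-36 + 144·x + 1440·x^2 + 2376·x^3 + 3186·x^4 + 486·x^6)·Dx + (18 + 24·x - 108·x^2 + 444·x^3 + 2313·x^4 + 2178·x^5 + 243·x^6 + 486·x^7)·Dx^2 + (-2 - 10·x - 34·x^2 - 48·x^3 - 123·x^4 + 387·x^5 + 198·x^6 + 81·x^7 + 81·x^8)·Dx^3  (order 3).
h: a_k = 4, -2, 8, 30, 20, -326/5, 52, 4962/7, 136, …
ICs: h(0) = 4, h′(0) = -2, h′′(0) = 16.

f: a_k = 4, 4, 8, 12, 20, 32, 52, 84, 136, …
g: a_k = 0, -6, 0, 18, 0, -486/5, 0, 4374/7, 0, …
Weyl lclm of L_f,L_g ⇒ L₀ (ord ≤ 3).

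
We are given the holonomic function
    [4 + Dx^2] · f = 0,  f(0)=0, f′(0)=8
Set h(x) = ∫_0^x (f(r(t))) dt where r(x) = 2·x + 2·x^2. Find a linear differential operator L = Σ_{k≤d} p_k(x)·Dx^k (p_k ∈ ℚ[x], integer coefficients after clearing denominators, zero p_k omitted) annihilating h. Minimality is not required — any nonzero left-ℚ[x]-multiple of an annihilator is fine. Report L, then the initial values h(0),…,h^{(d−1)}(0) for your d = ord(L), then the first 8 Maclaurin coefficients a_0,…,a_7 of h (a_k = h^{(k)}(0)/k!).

f: a_k = 0, 8, 0, -16/3, 0, 16/15, 0, -32/315, …
Change of var in L_f (x↦r) gives L₀.
h=∫₀ˣh₀: take L = L₀·Dx.
L = (16 + 96·x + 192·x^2 + 128·x^3)·Dx - 2·Dx^2 + (1 + 2·x)·Dx^3  (order 3).
h: a_k = 0, 0, 8, 16/3, -32/3, -128/5, -704/45, 128/7, …
ICs: h(0) = 0, h′(0) = 0, h′′(0) = 16.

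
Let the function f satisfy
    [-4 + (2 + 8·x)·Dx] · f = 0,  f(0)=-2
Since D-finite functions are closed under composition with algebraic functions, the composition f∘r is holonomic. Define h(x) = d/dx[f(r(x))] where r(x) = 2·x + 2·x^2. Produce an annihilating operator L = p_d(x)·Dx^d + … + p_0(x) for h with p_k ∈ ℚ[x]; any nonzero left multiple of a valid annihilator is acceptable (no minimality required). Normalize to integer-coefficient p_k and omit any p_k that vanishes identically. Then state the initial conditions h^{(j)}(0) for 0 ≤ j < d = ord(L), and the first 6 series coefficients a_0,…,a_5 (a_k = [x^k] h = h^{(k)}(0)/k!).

L = -2 + (-1 - 10·x - 24·x^2 - 16·x^3)·Dx  (order 1).
h: a_k = -8, 16, -96, 576, -3520, 21888, …
ICs: h(0) = -8.

f: a_k = -2, -4, 4, -8, 20, -56, …
Substitute x→r, Dx→(1/r')Dx; clear ⇒ L₀.
Derive L from L₀ (diff closure).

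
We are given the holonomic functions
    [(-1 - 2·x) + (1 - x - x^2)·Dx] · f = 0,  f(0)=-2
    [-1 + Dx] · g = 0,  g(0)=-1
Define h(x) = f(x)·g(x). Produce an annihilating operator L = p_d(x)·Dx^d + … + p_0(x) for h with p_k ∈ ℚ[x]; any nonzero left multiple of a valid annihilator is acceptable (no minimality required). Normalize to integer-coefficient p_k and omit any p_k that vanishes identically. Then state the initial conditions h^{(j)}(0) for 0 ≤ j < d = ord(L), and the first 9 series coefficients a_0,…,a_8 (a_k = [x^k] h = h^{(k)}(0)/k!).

L = (2 + x - x^2) + (-1 + x + x^2)·Dx  (order 1).
h: a_k = 2, 4, 7, 34/3, 221/12, 893/30, 17347/360, 98221/1260, 2542969/20160, …
ICs: h(0) = 2.

f: a_k = -2, -2, -4, -6, -10, -16, -26, -42, -68, …
g: a_k = -1, -1, -1/2, -1/6, -1/24, -1/120, -1/720, -1/5040, -1/40320, …
h₀=f·g: eliminate ⇒ L₀, order ≤ 1·1.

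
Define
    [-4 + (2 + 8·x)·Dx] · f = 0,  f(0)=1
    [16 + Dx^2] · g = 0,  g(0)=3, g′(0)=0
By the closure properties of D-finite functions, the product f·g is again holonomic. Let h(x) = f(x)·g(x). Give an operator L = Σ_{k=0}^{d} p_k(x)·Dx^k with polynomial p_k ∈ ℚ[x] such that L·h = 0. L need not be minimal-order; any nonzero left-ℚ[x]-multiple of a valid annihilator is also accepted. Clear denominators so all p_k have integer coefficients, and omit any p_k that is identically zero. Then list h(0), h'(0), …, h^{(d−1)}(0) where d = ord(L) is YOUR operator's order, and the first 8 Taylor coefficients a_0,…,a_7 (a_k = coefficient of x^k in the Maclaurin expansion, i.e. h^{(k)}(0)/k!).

L = (28 + 128·x + 256·x^2) + (-4 - 16·x)·Dx + (1 + 8·x + 16·x^2)·Dx^2  (order 2).
h: a_k = 3, 6, -30, -36, 50, 52, -1396/15, 3208/15, …
ICs: h(0) = 3, h′(0) = 6.

f: a_k = 1, 2, -2, 4, -10, 28, -84, 264, …
g: a_k = 3, 0, -24, 0, 32, 0, -256/15, 0, …
L₀ := L_f ⊗_s L_g (sym. prod.), ord ≤ 2.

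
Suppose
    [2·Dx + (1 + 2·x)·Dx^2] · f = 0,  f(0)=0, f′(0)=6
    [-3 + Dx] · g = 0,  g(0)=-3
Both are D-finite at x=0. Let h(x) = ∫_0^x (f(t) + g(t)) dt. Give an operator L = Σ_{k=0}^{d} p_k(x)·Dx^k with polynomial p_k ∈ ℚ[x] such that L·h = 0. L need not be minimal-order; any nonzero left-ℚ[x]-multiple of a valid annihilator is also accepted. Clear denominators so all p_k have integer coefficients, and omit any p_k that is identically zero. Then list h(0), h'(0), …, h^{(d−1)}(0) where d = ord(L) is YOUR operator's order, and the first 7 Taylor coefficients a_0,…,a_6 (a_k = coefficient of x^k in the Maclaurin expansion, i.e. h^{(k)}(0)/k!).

L = (-42 - 36·x)·Dx^2 + (-1 - 36·x - 36·x^2)·Dx^3 + (5 + 16·x + 12·x^2)·Dx^4  (order 4).
h: a_k = 0, -3, -3/2, -13/2, -11/8, -177/40, 35/16, …
ICs: h(0) = 0, h′(0) = -3, h′′(0) = -3, h′′′(0) = -39.

f: a_k = 0, 6, -6, 8, -12, 96/5, -32, …
g: a_k = -3, -9, -27/2, -27/2, -81/8, -243/40, -243/80, …
f+g: L₀ = lclm(L_f,L_g), ord ≤ 2+1.
Integrate: L := L₀·Dx.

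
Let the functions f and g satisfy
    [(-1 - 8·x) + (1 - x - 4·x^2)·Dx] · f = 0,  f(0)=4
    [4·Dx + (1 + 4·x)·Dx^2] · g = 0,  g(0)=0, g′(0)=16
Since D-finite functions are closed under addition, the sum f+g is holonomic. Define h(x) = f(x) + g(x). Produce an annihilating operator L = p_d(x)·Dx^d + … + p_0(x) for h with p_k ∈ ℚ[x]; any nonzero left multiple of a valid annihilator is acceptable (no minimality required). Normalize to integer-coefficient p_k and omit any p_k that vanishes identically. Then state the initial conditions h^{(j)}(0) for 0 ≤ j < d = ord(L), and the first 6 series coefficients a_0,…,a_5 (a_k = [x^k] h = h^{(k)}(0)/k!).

L = (268 + 1616·x + 5504·x^2 + 4608·x^3 + 6144·x^4)·Dx + (11 + 360·x + 3008·x^2 + 7680·x^3 + 9472·x^4 + 10240·x^5)·Dx^2 + (-7 - 67·x - 154·x^2 + 136·x^3 + 928·x^4 + 2176·x^5 + 2048·x^6)·Dx^3  (order 3).
h: a_k = 4, 20, -12, 364/3, -140, 5396/5, …
ICs: h(0) = 4, h′(0) = 20, h′′(0) = -24.

f: a_k = 4, 4, 20, 36, 116, 260, …
g: a_k = 0, 16, -32, 256/3, -256, 4096/5, …
h₀=f+g: left-lcm gives L₀, ord ≤ 3.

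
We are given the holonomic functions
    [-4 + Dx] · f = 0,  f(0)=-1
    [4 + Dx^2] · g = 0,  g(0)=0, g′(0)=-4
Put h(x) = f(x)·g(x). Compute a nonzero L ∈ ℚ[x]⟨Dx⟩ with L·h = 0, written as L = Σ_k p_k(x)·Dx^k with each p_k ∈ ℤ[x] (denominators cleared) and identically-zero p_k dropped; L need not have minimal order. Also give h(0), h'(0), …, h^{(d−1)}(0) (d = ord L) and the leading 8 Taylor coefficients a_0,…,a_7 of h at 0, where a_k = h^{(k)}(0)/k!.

f: a_k = -1, -4, -8, -32/3, -32/3, -128/15, -256/45, -1024/315, …
g: a_k = 0, -4, 0, 8/3, 0, -8/15, 0, 16/315, …
Sym-product of L_f,L_g gives L₀ (≤ ord 2).
L = 20 - 8·Dx + Dx^2  (order 2).
h: a_k = 0, 4, 16, 88/3, 32, 328/15, 352/45, -464/315, …
ICs: h(0) = 0, h′(0) = 4.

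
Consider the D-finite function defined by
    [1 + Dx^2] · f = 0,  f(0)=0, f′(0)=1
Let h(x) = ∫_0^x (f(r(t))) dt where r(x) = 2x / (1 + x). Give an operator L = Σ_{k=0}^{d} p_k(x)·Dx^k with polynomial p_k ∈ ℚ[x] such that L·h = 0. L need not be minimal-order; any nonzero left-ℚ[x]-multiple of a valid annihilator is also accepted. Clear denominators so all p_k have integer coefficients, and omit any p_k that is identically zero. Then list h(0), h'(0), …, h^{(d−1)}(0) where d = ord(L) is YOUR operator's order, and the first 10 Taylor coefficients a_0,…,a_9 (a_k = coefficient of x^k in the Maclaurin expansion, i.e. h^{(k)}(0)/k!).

f: a_k = 0, 1, 0, -1/6, 0, 1/120, 0, -1/5040, 0, 1/362880, …
f∘r: x↦r, Dx↦Dx/r' in L_f ⇒ L₀.
∫: right-multiply L₀ by Dx.
L = 4·Dx + (2 + 6·x + 6·x^2 + 2·x^3)·Dx^2 + (1 + 4·x + 6·x^2 + 4·x^3 + x^4)·Dx^3  (order 3).
h: a_k = 0, 0, 1, -2/3, 1/6, 2/5, -43/45, 10/7, -2209/1260, 758/405, …
ICs: h(0) = 0, h′(0) = 0, h′′(0) = 2.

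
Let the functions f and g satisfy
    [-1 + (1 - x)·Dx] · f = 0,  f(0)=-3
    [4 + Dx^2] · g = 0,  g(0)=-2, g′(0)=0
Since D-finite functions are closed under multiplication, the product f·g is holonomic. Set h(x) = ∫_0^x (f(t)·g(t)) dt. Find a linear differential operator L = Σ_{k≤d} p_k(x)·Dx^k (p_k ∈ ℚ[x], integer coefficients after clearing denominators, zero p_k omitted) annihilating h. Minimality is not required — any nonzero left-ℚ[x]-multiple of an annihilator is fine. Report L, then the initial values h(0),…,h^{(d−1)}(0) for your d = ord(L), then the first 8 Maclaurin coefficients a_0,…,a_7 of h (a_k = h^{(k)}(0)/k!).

L = (-4 + 4·x)·Dx + 2·Dx^2 + (-1 + x)·Dx^3  (order 3).
h: a_k = 0, 6, 3, -2, -3/2, -2/5, -1/3, -38/105, …
ICs: h(0) = 0, h′(0) = 6, h′′(0) = 6.

f: a_k = -3, -3, -3, -3, -3, -3, -3, -3, …
g: a_k = -2, 0, 4, 0, -4/3, 0, 8/45, 0, …
L₀ := L_f ⊗_s L_g (sym. prod.), ord ≤ 2.
∫: right-multiply L₀ by Dx.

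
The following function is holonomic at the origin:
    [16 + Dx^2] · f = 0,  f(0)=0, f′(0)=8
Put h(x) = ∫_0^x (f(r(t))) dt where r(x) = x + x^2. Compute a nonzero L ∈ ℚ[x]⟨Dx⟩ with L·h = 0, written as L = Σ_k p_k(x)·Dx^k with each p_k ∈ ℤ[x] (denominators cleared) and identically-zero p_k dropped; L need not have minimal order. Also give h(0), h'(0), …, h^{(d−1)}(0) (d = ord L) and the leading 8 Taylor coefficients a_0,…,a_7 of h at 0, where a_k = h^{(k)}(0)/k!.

L = (16 + 96·x + 192·x^2 + 128·x^3)·Dx - 2·Dx^2 + (1 + 2·x)·Dx^3  (order 3).
h: a_k = 0, 0, 4, 8/3, -16/3, -64/5, -352/45, 64/7, …
ICs: h(0) = 0, h′(0) = 0, h′′(0) = 8.

f: a_k = 0, 8, 0, -64/3, 0, 256/15, 0, -2048/315, …
Substitute x→r, Dx→(1/r')Dx; clear ⇒ L₀.
∫: right-multiply L₀ by Dx.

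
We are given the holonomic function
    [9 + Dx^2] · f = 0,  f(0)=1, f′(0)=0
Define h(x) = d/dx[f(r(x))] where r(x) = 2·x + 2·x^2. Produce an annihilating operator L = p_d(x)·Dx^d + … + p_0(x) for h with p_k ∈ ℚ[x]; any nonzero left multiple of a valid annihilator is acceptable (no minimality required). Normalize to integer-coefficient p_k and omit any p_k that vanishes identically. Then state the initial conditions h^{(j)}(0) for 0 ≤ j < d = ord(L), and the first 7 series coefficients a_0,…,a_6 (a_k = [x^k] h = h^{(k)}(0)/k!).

f: a_k = 1, 0, -9/2, 0, 27/8, 0, -81/80, …
Change of var in L_f (x↦r) gives L₀.
Derive L from L₀ (diff closure).
L = (48 + 288·x + 864·x^2 + 1152·x^3 + 576·x^4) + (-6 - 12·x)·Dx + (1 + 4·x + 4·x^2)·Dx^2  (order 2).
h: a_k = 0, -36, -108, 144, 1080, 7776/5, -6048/5, …
ICs: h(0) = 0, h′(0) = -36.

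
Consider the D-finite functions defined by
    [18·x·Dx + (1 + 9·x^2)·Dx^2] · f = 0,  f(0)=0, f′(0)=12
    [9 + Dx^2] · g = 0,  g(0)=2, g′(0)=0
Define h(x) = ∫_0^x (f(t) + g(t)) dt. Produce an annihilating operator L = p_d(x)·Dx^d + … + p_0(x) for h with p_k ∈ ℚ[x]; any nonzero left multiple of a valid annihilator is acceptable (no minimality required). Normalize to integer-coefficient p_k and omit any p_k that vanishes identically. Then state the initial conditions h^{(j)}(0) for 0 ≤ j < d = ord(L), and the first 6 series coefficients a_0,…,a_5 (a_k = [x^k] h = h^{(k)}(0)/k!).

L = (-1782·x + 20412·x^3 + 13122·x^5)·Dx^2 + (-9 + 567·x^2 + 6561·x^4 + 6561·x^6)·Dx^3 + (-198·x + 2268·x^3 + 1458·x^5)·Dx^4 + (-1 + 63·x^2 + 729·x^4 + 729·x^6)·Dx^5  (order 5).
h: a_k = 0, 2, 6, -3, -9, 27/20, …
ICs: h(0) = 0, h′(0) = 2, h′′(0) = 12, h′′′(0) = -18, h′′′′(0) = -216.

f: a_k = 0, 12, 0, -36, 0, 972/5, …
g: a_k = 2, 0, -9, 0, 27/4, 0, …
Weyl lclm of L_f,L_g ⇒ L₀ (ord ≤ 4).
∫: right-multiply L₀ by Dx.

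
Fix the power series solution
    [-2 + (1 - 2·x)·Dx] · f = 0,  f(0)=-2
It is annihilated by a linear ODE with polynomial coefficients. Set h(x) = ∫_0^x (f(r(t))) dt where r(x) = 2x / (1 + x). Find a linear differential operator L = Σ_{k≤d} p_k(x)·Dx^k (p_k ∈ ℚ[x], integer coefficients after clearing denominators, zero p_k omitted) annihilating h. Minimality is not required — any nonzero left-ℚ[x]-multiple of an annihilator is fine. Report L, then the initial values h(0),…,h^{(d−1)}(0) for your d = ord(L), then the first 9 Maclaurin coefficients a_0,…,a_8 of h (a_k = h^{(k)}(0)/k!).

f: a_k = -2, -4, -8, -16, -32, -64, -128, -256, -512, …
Substitute x→r, Dx→(1/r')Dx; clear ⇒ L₀.
Integrate: L := L₀·Dx.
L = 4·Dx + (-1 + 2·x + 3·x^2)·Dx^2  (order 2).
h: a_k = 0, -2, -4, -8, -18, -216/5, -108, -1944/7, -729, …
ICs: h(0) = 0, h′(0) = -2.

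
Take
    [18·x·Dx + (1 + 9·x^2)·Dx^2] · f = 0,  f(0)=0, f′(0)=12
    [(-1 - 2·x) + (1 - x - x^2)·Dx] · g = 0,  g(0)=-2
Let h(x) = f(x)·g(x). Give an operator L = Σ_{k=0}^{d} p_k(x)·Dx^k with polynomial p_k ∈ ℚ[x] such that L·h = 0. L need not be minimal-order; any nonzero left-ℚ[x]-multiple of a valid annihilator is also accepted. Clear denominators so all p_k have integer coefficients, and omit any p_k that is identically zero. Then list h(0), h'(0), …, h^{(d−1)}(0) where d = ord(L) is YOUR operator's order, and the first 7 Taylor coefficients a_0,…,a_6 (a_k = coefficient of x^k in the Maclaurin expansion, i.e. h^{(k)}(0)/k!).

L = (2 + 18·x + 54·x^2) + (2 - 14·x + 36·x^2 + 54·x^3)·Dx + (-1 + x - 8·x^2 + 9·x^3 + 9·x^4)·Dx^2  (order 2).
h: a_k = 0, -24, -24, 24, 0, -1824/5, -1824/5, …
ICs: h(0) = 0, h′(0) = -24.

f: a_k = 0, 12, 0, -36, 0, 972/5, 0, …
g: a_k = -2, -2, -4, -6, -10, -16, -26, …
f·g: L₀ = L_f ⊗_s L_g, ord ≤ 2·1.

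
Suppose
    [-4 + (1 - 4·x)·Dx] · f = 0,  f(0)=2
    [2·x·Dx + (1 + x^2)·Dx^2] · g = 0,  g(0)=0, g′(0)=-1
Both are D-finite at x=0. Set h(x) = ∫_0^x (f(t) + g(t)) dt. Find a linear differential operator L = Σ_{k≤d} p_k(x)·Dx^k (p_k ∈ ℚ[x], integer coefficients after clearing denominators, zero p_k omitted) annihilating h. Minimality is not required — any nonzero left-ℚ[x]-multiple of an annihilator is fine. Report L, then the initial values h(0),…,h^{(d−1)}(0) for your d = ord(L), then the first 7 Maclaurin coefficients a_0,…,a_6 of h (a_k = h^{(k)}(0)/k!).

f: a_k = 2, 8, 32, 128, 512, 2048, 8192, …
g: a_k = 0, -1, 0, 1/3, 0, -1/5, 0, …
h₀=f+g: left-lcm gives L₀, ord ≤ 3.
∫: right-multiply L₀ by Dx.
L = (-8 + 128·x + 24·x^2)·Dx^2 + (49 - 8·x + 109·x^2 + 24·x^3)·Dx^3 + (-4 + 15·x + 15·x^3 + 4·x^4)·Dx^4  (order 4).
h: a_k = 0, 2, 7/2, 32/3, 385/12, 512/5, 3413/10, …
ICs: h(0) = 0, h′(0) = 2, h′′(0) = 7, h′′′(0) = 64.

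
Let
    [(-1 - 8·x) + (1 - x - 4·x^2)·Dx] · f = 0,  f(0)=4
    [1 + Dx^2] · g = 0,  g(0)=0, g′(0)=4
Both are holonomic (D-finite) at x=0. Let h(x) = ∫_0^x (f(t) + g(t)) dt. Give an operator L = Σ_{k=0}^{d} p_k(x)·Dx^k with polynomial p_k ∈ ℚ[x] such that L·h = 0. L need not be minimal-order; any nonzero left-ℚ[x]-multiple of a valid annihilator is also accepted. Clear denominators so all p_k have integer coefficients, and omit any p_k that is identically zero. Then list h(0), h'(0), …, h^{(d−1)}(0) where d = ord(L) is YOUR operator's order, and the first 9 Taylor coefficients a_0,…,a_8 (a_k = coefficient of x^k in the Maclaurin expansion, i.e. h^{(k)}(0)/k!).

f: a_k = 4, 4, 20, 36, 116, 260, 724, 1764, 4660, …
g: a_k = 0, 4, 0, -2/3, 0, 1/30, 0, -1/1260, 0, …
L₀ := lclm(L_f,L_g); ord L₀ ≤ 1+2.
∫: right-multiply L₀ by Dx.
L = (55 + 486·x + 553·x^2 + 1488·x^3 + 80·x^4 + 128·x^5)·Dx + (-11 - 11·x - 23·x^2 + 169·x^3 + 348·x^4 + 48·x^5 + 64·x^6)·Dx^2 + (55 + 486·x + 553·x^2 + 1488·x^3 + 80·x^4 + 128·x^5)·Dx^3 + (-11 - 11·x - 23·x^2 + 169·x^3 + 348·x^4 + 48·x^5 + 64·x^6)·Dx^4  (order 4).
h: a_k = 0, 4, 4, 20/3, 53/6, 116/5, 7801/180, 724/7, 2222639/10080, …
ICs: h(0) = 0, h′(0) = 4, h′′(0) = 8, h′′′(0) = 40.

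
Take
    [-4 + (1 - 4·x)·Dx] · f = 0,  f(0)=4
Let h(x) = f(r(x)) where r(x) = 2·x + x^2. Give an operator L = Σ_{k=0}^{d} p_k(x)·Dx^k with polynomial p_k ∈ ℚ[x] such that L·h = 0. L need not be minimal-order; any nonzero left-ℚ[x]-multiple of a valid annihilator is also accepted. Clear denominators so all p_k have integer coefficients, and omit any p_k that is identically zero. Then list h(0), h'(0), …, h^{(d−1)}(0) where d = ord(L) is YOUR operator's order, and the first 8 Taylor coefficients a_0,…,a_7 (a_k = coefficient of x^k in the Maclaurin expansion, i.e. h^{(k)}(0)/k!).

L = (8 + 8·x) + (-1 + 8·x + 4·x^2)·Dx  (order 1).
h: a_k = 4, 32, 272, 2304, 19520, 165376, 1401088, 11870208, …
ICs: h(0) = 4.

f: a_k = 4, 16, 64, 256, 1024, 4096, 16384, 65536, …
Substitute x→r, Dx→(1/r')Dx; clear ⇒ L₀.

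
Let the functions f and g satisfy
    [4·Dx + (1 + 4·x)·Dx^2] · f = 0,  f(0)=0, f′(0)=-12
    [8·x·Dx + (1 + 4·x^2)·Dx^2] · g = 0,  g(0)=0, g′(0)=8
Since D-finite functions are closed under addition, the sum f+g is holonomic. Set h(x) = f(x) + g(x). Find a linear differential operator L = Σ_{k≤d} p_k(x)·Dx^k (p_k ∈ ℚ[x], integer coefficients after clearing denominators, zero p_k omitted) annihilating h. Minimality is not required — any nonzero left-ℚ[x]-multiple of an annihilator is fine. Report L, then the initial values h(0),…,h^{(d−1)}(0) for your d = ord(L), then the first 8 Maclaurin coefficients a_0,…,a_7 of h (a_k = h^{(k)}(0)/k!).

L = (-8 - 96·x + 96·x^2 + 128·x^3)·Dx + (-10 - 16·x - 72·x^2 + 192·x^3 + 256·x^4)·Dx^2 + (-1 - 2·x + 8·x^2 + 8·x^3 + 48·x^4 + 64·x^5)·Dx^3  (order 3).
h: a_k = 0, -4, 24, -224/3, 192, -2944/5, 2048, -49664/7, …
ICs: h(0) = 0, h′(0) = -4, h′′(0) = 48.

f: a_k = 0, -12, 24, -64, 192, -3072/5, 2048, -49152/7, …
g: a_k = 0, 8, 0, -32/3, 0, 128/5, 0, -512/7, …
Sum ⇒ L₀ = lclm(L_f,L_g) in ℚ(x)⟨Dx⟩.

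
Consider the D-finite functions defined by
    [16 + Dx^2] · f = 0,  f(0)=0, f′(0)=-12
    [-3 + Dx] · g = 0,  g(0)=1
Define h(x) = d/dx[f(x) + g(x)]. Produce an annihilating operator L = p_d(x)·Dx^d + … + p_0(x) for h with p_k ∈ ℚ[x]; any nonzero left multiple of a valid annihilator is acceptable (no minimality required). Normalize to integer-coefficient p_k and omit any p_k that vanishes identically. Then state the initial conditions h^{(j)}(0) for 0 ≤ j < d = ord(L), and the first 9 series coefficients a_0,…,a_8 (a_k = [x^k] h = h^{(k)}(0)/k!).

f: a_k = 0, -12, 0, 32, 0, -128/5, 0, 1024/105, 0, …
g: a_k = 1, 3, 9/2, 9/2, 27/8, 81/40, 81/80, 243/560, 729/4480, …
Weyl lclm of L_f,L_g ⇒ L₀ (ord ≤ 3).
Derive L from L₀ (diff closure).
L = 48 - 16·Dx + 3·Dx^2 - Dx^3  (order 3).
h: a_k = -9, 9, 219/2, 27/2, -943/8, 243/40, 17113/240, 729/560, -255583/13440, …
ICs: h(0) = -9, h′(0) = 9, h′′(0) = 219.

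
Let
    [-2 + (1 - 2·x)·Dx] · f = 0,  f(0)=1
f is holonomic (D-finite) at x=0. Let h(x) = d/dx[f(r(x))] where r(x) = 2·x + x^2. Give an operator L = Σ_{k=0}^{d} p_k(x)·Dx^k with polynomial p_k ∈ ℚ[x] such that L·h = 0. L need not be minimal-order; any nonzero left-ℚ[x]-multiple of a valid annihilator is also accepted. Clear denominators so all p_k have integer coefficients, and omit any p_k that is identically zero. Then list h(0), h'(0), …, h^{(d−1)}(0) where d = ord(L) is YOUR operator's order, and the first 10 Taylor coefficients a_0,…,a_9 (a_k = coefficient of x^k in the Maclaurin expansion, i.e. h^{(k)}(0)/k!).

L = (9 + 12·x + 6·x^2) + (-1 + 3·x + 6·x^2 + 2·x^3)·Dx  (order 1).
h: a_k = 4, 36, 240, 1424, 7920, 42288, 219520, 1116288, 5587776, 27625280, …
ICs: h(0) = 4.

f: a_k = 1, 2, 4, 8, 16, 32, 64, 128, 256, 512, …
L₀ from L_f via x↦r, Dx↦r'^{-1}Dx.
h₀' ⇒ L via d/dx closure of L₀.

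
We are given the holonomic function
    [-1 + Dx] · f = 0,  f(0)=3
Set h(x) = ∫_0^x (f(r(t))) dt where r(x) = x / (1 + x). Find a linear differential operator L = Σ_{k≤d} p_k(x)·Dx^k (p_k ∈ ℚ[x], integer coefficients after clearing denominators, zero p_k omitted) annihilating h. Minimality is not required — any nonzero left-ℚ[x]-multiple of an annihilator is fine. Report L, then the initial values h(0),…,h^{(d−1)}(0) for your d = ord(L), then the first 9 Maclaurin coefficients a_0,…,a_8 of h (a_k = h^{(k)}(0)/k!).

L = -Dx + (1 + 2·x + x^2)·Dx^2  (order 2).
h: a_k = 0, 3, 3/2, -1/2, 1/8, 1/40, -19/240, 151/1680, -1091/13440, …
ICs: h(0) = 0, h′(0) = 3.

f: a_k = 3, 3, 3/2, 1/2, 1/8, 1/40, 1/240, 1/1680, 1/13440, …
L₀ from L_f via x↦r, Dx↦r'^{-1}Dx.
h=∫h₀ ⇒ L = L₀·Dx.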